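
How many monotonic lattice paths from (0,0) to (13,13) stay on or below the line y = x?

Total monotonic paths to (13,13): C(26,13) = 10400600.
By the reflection principle, paths that go above the diagonal number C(26,14) = 9657700.
Valid Dyck paths: 10400600 - 9657700.
(Check: C(26,13) - C(26,14) = C(26,13)/14, the Catalan number C_{13}.)

Final answer: C_{13} = 742900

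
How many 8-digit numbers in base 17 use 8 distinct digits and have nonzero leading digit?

First digit: 16 (nonzero). Second: 16 (not first). Third: 15, etc.
Total: 16 x 16 x 15 x 14 x 13 x 12 x 11 x 10.

Final answer: 922521600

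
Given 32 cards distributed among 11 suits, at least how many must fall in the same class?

By pigeonhole with 32 objects and 11 categories: ceiling(32/11).

Final answer: 3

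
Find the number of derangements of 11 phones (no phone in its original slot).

Use the recurrence D(n) = (n-1)(D(n-1) + D(n-2)) with D(0)=1, D(1)=0.
D(2) = 1 x (0 + 1) = 1
D(3) = 2 x (1 + 0) = 2
D(4) = 3 x (2 + 1) = 9
D(5) = 4 x (9 + 2) = 44
D(6) = 5 x (44 + 9) = 265
D(7) = 6 x (265 + 44) = 1854
D(8) = 7 x (1854 + 265) = 14833
D(9) = 8 x (14833 + 1854) = 133496
D(10) = 9 x (133496 + 14833) = 1334961
D(11) = 10 x (D(10) + D(9)) = 10 x (1334961 + 133496)

Final answer: D(11) = 14684570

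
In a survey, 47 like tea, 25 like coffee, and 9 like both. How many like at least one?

|A union B| = |A| + |B| - |A intersect B| = 47 + 25 - 9.

Final answer: 63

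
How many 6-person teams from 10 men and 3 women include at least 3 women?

Sum over valid woman counts:
C(3,3)C(10,3).

Final answer: 120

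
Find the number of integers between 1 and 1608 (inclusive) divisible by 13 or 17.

Multiples of 13: 123. Multiples of 17: 94. Of both (lcm=221): 7.
By inclusion-exclusion: 123 + 94 - 7.

Final answer: 210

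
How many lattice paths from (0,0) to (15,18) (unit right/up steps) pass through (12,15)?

Paths (0,0)->(12,15): C(27,15) = 17383860.
Paths (12,15)->(15,18): C(6,3) = 20.
By multiplication principle: 17383860 x 20.

Final answer: 347677200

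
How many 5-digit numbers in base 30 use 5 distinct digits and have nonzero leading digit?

First digit: 29 (nonzero). Second: 29 (not first). Third: 28, etc.
Total: 29 x 29 x 28 x 27 x 26.

Final answer: 16530696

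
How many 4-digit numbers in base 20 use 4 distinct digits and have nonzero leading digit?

First digit: 19 (nonzero). Second: 19 (not first). Third: 18, etc.
Total: 19 x 19 x 18 x 17.

Final answer: 110466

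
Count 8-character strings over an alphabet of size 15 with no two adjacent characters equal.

Let g(n) count such strings. g(1) = 15, and each valid string of length n-1 extends in 14 ways (any symbol but the last), so g(n) = 14 g(n-1).
Total: g(8) = 15 x 14^7.

Final answer: 15 x 14^{7} = 1581202560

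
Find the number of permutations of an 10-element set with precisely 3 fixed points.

Choose which 3 elements are fixed: C(10,3) = 120.
Derange the remaining 7 using D(j) = (j-1)(D(j-1) + D(j-2)), D(0)=1, D(1)=0: D(2)=1, D(3)=2, D(4)=9, D(5)=44, D(6)=265, D(7)=1854.
Total: 120 x 1854.

Final answer: C(10,3) D(7) = 222480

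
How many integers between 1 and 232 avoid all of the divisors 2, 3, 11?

|div by 2|=116, |div by 3|=77, |div by 11|=21.
|div by 2&3|=38, |div by 2&11|=10, |div by 3&11|=7, |div by all|=3.
By inclusion-exclusion, divisible by at least one: 116+77+21-38-10-7+3 = 162.
Not divisible by any: 232 - 162.

Final answer: 70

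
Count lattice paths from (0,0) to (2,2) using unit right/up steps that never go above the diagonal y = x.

Total monotonic paths to (2,2): C(4,2) = 6.
A path is bad iff it touches y = x + 1; reflecting its initial segment maps bad paths bijectively onto all paths to (1,3), of which there are C(4,3) = 4.
Valid Dyck paths: 6 - 4.
(Check: C(4,2) - C(4,3) = C(4,2)/3, the Catalan number C_{2}.)

Final answer: C_{2} = 2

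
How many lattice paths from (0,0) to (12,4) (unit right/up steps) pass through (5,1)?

Paths (0,0)->(5,1): C(6,1) = 6.
Paths (5,1)->(12,4): C(10,3) = 120.
By multiplication principle: 6 x 120.

Final answer: 720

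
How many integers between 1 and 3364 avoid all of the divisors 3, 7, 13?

|div by 3|=1121, |div by 7|=480, |div by 13|=258.
|div by 3&7|=160, |div by 3&13|=86, |div by 7&13|=36, |div by all|=12.
By inclusion-exclusion, divisible by at least one: 1121+480+258-160-86-36+12 = 1589.
Not divisible by any: 3364 - 1589.

Final answer: 1775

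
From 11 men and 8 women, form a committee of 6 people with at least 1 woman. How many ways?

Sum over valid woman counts:
C(8,1)C(11,5) = 3696
C(8,2)C(11,4) = 9240
C(8,3)C(11,3) = 9240
C(8,4)C(11,2) = 3850
C(8,5)C(11,1) = 616
C(8,6)C(11,0) = 28
Total: 3696 + 9240 + 9240 + 3850 + 616 + 28.

Final answer: 26670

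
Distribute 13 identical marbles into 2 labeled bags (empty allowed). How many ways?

Stars and bars: C(n+k-1, k-1) = C(14,1).

Final answer: C(14,1) = 14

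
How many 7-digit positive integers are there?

These are the integers in [10^6, 10^7), so the count is 10^7 - 10^6 = 9 x 10^6.

Final answer: 9000000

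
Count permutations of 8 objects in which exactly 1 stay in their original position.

Choose which 1 elements are fixed: C(8,1) = 8.
Derange the remaining 7 using D(j) = (j-1)(D(j-1) + D(j-2)), D(0)=1, D(1)=0: D(2)=1, D(3)=2, D(4)=9, D(5)=44, D(6)=265, D(7)=1854.
Total: 8 x 1854.

Final answer: C(8,1) D(7) = 14832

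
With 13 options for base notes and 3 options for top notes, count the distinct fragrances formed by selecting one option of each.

By the multiplication principle: 13 x 3.

Final answer: 39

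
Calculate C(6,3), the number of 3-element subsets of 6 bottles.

C(6,3) = 6!/(3! x (6-3)!).

Final answer: C(6,3) = 20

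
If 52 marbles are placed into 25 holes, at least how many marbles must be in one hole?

By the pigeonhole principle: ceiling(52/25).

Final answer: 3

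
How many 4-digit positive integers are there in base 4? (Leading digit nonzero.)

These are the integers in [4^3, 4^4), so the count is 4^4 - 4^3 = 3 x 4^3.

Final answer: 192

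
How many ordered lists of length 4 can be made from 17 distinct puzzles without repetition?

P(17,4) = 17!/(17-4)! = 17!/13!.

Final answer: P(17,4) = 57120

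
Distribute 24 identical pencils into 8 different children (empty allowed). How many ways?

Stars and bars: C(n+k-1, k-1) = C(31,7).

Final answer: C(31,7) = 2629575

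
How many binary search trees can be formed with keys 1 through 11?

This is counted by the nth Catalan number C_n. Here n = 11.
C_n = (2n)!/(n!(n+1)!), so C_{11} = 22!/(11! x 12!) = C(22,11)/12 = 705432/12.

Final answer: C_{11} = 58786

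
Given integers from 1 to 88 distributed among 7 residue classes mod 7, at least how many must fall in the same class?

By pigeonhole with 88 objects and 7 categories: ceiling(88/7).

Final answer: 13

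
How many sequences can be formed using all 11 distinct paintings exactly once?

The number of ways to arrange 11 distinct objects is 11!.

Final answer: 11! = 39916800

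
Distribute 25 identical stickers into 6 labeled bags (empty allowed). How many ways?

Stars and bars: C(n+k-1, k-1) = C(30,5).

Final answer: C(30,5) = 142506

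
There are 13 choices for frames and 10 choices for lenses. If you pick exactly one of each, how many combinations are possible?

By the multiplication principle: 13 x 10.

Final answer: 130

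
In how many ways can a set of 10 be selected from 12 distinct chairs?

C(12,10) = 12!/(10! x 2!).

Final answer: \binom{12}{10} = 66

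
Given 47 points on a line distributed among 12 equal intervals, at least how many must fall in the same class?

By pigeonhole with 47 objects and 12 categories: ceiling(47/12).

Final answer: 4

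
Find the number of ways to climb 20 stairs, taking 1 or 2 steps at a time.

Let f(n) count the ways. The last step is size 1 or 2, so f(n) = f(n-1) + f(n-2) with f(1)=1, f(2)=2.
Iterating the recurrence: f(1)=1, f(2)=2, f(3)=3, f(4)=5, f(5)=8, f(6)=13, f(7)=21, f(8)=34, f(9)=55, f(10)=89, f(11)=144, f(12)=233, f(13)=377, f(14)=610, f(15)=987, f(16)=1597, f(17)=2584, f(18)=4181, f(19)=6765, f(20)=10946.

Final answer: 10946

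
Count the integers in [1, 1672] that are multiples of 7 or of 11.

Multiples of 7: 238. Multiples of 11: 152. Of both (lcm=77): 21.
By inclusion-exclusion: 238 + 152 - 21.

Final answer: 369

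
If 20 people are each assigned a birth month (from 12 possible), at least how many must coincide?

There are 12 possible values for birth month. With 20 people and 12 categories, by pigeonhole: ceiling(20/12).

Final answer: 2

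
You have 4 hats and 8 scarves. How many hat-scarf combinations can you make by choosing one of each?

By the multiplication principle: 4 x 8.

Final answer: 32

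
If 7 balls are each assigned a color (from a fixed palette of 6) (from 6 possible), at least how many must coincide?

There are 6 possible values for color (from a fixed palette of 6). With 7 balls and 6 categories, by pigeonhole: ceiling(7/6).

Final answer: 2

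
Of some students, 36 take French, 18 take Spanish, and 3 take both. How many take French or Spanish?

|A union B| = |A| + |B| - |A intersect B| = 36 + 18 - 3.

Final answer: 51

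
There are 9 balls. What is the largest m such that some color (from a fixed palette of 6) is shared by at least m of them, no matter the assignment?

There are 6 possible values for color (from a fixed palette of 6). With 9 balls and 6 categories, by pigeonhole: ceiling(9/6).

Final answer: 2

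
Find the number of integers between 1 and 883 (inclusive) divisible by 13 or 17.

Multiples of 13: 67. Multiples of 17: 51. Of both (lcm=221): 3.
By inclusion-exclusion: 67 + 51 - 3.

Final answer: 115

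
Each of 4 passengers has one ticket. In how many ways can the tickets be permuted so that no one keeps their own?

D(n) = (n-1)(D(n-1) + D(n-2)), D(0)=1, D(1)=0.
D(2) = 1 x (0 + 1) = 1
D(3) = 2 x (1 + 0) = 2
D(4) = 3 x (D(3) + D(2)) = 3 x (2 + 1)

Final answer: D(4) = 9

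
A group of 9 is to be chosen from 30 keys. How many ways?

C(30,9) = 30!/(9! x 21!).

Final answer: \binom{30}{9} = 14307150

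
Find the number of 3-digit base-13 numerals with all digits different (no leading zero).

First digit: 12 (nonzero). Second: 12 (not first). Third: 11, etc.
Total: 12 x 12 x 11.

Final answer: 1584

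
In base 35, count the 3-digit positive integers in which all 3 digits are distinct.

First digit: 34 (nonzero). Second: 34 (not first). Third: 33, etc.
Total: 34 x 34 x 33.

Final answer: 38148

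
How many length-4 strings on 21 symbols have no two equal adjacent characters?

Let g(n) count such strings. g(1) = 21, and each valid string of length n-1 extends in 20 ways (any symbol but the last), so g(n) = 20 g(n-1).
Total: g(4) = 21 x 20^3.

Final answer: 21 x 20^{3} = 168000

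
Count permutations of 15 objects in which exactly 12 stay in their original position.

Choose which 12 elements are fixed: C(15,12) = 455.
Derange the remaining 3 using D(j) = (j-1)(D(j-1) + D(j-2)), D(0)=1, D(1)=0: D(2)=1, D(3)=2.
Total: 455 x 2.

Final answer: C(15,12) D(3) = 910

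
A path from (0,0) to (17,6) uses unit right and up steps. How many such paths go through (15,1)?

Paths (0,0)->(15,1): C(16,1) = 16.
Paths (15,1)->(17,6): C(7,5) = 21.
By multiplication principle: 16 x 21.

Final answer: 336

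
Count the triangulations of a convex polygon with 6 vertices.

This is counted by the nth Catalan number C_n. Here n = 6 - 2 = 4.
C_n = (2n)!/(n!(n+1)!), so C_{4} = 8!/(4! x 5!) = C(8,4)/5 = 70/5.

Final answer: C_{4} = 14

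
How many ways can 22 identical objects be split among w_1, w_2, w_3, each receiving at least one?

Substitute w'_i = w_i - 1 (so w'_i >= 0). Then sum w'_i = 22 - 3 = 19.
Stars and bars: C(19+3-1, 3-1) = C(21,2).

Final answer: C(21,2) = 210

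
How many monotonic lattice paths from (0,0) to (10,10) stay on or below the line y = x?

Total monotonic paths to (10,10): C(20,10) = 184756.
A path is bad iff it touches y = x + 1; reflecting its initial segment maps bad paths bijectively onto all paths to (9,11), of which there are C(20,11) = 167960.
Valid Dyck paths: 184756 - 167960.
(This is the Catalan number C_{10}.)

Final answer: C_{10} = 16796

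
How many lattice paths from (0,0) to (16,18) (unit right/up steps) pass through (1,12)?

Paths (0,0)->(1,12): C(13,12) = 13.
Paths (1,12)->(16,18): C(21,6) = 54264.
By multiplication principle: 13 x 54264.

Final answer: 705432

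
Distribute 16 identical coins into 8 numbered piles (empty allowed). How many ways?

Stars and bars: C(n+k-1, k-1) = C(23,7).

Final answer: C(23,7) = 245157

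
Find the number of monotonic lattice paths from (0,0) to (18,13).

Each path has 18 right steps and 13 up steps in some order (31 steps total).
Choose which 13 of the 31 steps are up: C(31,13).

Final answer: C(31,13) = 206253075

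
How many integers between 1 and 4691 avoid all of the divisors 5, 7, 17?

|div by 5|=938, |div by 7|=670, |div by 17|=275.
|div by 5&7|=134, |div by 5&17|=55, |div by 7&17|=39, |div by all|=7.
By inclusion-exclusion, divisible by at least one: 938+670+275-134-55-39+7 = 1662.
Not divisible by any: 4691 - 1662.

Final answer: 3029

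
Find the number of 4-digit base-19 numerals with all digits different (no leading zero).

First digit: 18 (nonzero). Second: 18 (not first). Third: 17, etc.
Total: 18 x 18 x 17 x 16.

Final answer: 88128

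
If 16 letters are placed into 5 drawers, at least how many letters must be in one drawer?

By the pigeonhole principle: ceiling(16/5).

Final answer: 4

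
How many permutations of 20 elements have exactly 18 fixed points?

Choose which 18 elements are fixed: C(20,18) = 190.
Derange the remaining 2 using D(j) = (j-1)(D(j-1) + D(j-2)), D(0)=1, D(1)=0: D(2)=1.
Total: 190 x 1.

Final answer: C(20,18) D(2) = 190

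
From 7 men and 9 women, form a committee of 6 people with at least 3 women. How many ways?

Sum over valid woman counts:
C(9,3)C(7,3) = 2940
C(9,4)C(7,2) = 2646
C(9,5)C(7,1) = 882
C(9,6)C(7,0) = 84
Total: 2940 + 2646 + 882 + 84.

Final answer: 6552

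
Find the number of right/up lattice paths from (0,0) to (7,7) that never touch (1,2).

Total paths to (7,7): C(14,7) = 3432.
Paths through (1,2): C(3,2) x C(11,5) = 1386.
Avoiding (1,2): 3432 - 1386.

Final answer: 2046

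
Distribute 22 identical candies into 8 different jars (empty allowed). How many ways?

Stars and bars: C(n+k-1, k-1) = C(29,7).

Final answer: C(29,7) = 1560780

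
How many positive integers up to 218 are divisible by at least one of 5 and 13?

Multiples of 5: 43. Multiples of 13: 16. Of both (lcm=65): 3.
By inclusion-exclusion: 43 + 16 - 3.

Final answer: 56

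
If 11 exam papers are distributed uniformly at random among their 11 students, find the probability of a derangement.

D(n) = (n-1)(D(n-1) + D(n-2)), D(0)=1, D(1)=0.
Building up: D(2)=1, D(3)=2, D(4)=9, D(5)=44, D(6)=265, D(7)=1854, D(8)=14833, D(9)=133496, D(10)=1334961, D(11)=14684570.
Total arrangements: 11! = 39916800.
Probability = D(11)/11! = 1468457/3991680.

Final answer: D(11)/11! = 14684570/39916800 = 0.367879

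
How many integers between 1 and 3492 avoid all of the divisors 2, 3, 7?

|div by 2|=1746, |div by 3|=1164, |div by 7|=498.
|div by 2&3|=582, |div by 2&7|=249, |div by 3&7|=166, |div by all|=83.
By inclusion-exclusion, divisible by at least one: 1746+1164+498-582-249-166+83 = 2494.
Not divisible by any: 3492 - 2494.

Final answer: 998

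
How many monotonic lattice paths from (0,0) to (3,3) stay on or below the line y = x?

Total monotonic paths to (3,3): C(6,3) = 20.
Reflecting each bad path at its first crossing gives a bijection with paths to (2,4): C(6,4) = 15.
Valid Dyck paths: 20 - 15.
(These counts are the Catalan numbers.)

Final answer: C_{3} = 5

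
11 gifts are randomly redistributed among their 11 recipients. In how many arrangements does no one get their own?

Use the recurrence D(n) = (n-1)(D(n-1) + D(n-2)) with D(0)=1, D(1)=0.
D(2) = 1 x (0 + 1) = 1
D(3) = 2 x (1 + 0) = 2
D(4) = 3 x (2 + 1) = 9
D(5) = 4 x (9 + 2) = 44
D(6) = 5 x (44 + 9) = 265
D(7) = 6 x (265 + 44) = 1854
D(8) = 7 x (1854 + 265) = 14833
D(9) = 8 x (14833 + 1854) = 133496
D(10) = 9 x (133496 + 14833) = 1334961
D(11) = 10 x (D(10) + D(9)) = 10 x (1334961 + 133496)

Final answer: D(11) = 14684570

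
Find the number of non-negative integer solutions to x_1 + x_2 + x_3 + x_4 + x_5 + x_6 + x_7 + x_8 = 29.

Stars and bars with 29 stars and 7 bars:
C(29+8-1, 8-1) = C(36,7).

Final answer: C(36,7) = 8347680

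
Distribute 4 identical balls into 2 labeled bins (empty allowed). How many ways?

Stars and bars: C(n+k-1, k-1) = C(5,1).

Final answer: C(5,1) = 5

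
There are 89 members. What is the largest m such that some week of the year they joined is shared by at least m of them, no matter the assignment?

There are 52 possible values for week of the year they joined. With 89 members and 52 categories, by pigeonhole: ceiling(89/52).

Final answer: 2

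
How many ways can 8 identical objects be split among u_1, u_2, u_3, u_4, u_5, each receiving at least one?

Substitute u'_i = u_i - 1 (so u'_i >= 0). Then sum u'_i = 8 - 5 = 3.
Stars and bars: C(3+5-1, 5-1) = C(7,4).

Final answer: C(7,4) = 35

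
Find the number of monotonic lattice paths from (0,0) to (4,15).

Each path has 4 right steps and 15 up steps in some order (19 steps total).
Choose which 15 of the 19 steps are up: C(19,15).

Final answer: C(19,15) = 3876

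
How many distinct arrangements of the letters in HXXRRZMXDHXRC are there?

Letters (C:1, D:1, H:2, M:1, R:3, X:4, Z:1). Total letters: 13.
Permutations = 13!/(4! x 3! x 2!).

Final answer: 21621600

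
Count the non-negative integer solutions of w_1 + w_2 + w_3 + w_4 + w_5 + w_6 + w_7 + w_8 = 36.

Stars and bars with 36 stars and 7 bars:
C(36+8-1, 8-1) = C(43,7).

Final answer: C(43,7) = 32224114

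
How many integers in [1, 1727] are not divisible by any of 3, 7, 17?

|div by 3|=575, |div by 7|=246, |div by 17|=101.
|div by 3&7|=82, |div by 3&17|=33, |div by 7&17|=14, |div by all|=4.
By inclusion-exclusion, divisible by at least one: 575+246+101-82-33-14+4 = 797.
Not divisible by any: 1727 - 797.

Final answer: 930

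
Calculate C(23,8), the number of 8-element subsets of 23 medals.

C(23,8) = 23!/(8! x (23-8)!).

Final answer: C(23,8) = 490314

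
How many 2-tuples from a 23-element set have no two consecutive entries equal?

First character: 23 choices. Each subsequent: 22 choices (must differ from the previous one).
Total: 23 x 22^1.

Final answer: 23 x 22^{1} = 506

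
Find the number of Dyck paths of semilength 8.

Total monotonic paths to (8,8): C(16,8) = 12870.
Reflecting each bad path at its first crossing gives a bijection with paths to (7,9): C(16,9) = 11440.
Valid Dyck paths: 12870 - 11440.
(Equivalently, C_{8} = C(16,8)/9 = 12870/9.)

Final answer: C_{8} = 1430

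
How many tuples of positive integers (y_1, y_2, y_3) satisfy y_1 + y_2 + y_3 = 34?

Substitute y'_i = y_i - 1 (so y'_i >= 0). Then sum y'_i = 34 - 3 = 31.
Stars and bars: C(31+3-1, 3-1) = C(33,2).

Final answer: C(33,2) = 528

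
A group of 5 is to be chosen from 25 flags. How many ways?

C(25,5) = 25!/(5! x 20!).

Final answer: \binom{25}{5} = 53130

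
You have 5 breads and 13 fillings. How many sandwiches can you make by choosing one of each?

By the multiplication principle: 5 x 13.

Final answer: 65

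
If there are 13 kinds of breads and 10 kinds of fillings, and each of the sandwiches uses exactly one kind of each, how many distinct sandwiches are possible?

By the multiplication principle: 13 x 10.

Final answer: 130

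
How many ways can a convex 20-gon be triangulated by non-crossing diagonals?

This is counted by the nth Catalan number C_n. Here n = 20 - 2 = 18.
C_n = C(2n,n) - C(2n,n+1), so C_{18} = C(36,18) - C(36,19) = 9075135300 - 8597496600.

Final answer: C_{18} = 477638700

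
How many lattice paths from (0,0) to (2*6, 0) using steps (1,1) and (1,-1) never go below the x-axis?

Total monotonic paths to (6,6): C(12,6) = 924.
Paths that cross above y=x (reflection bijection): C(12,7) = 792.
Valid Dyck paths: 924 - 792.
(This is the Catalan number C_{6}.)

Final answer: C_{6} = 132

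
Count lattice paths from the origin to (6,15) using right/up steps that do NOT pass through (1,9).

Total paths to (6,15): C(21,15) = 54264.
Paths through (1,9): C(10,9) x C(11,6) = 4620.
Avoiding (1,9): 54264 - 4620.

Final answer: 49644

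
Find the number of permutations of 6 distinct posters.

The number of ways to arrange 6 distinct objects is 6!.

Final answer: 6! = 720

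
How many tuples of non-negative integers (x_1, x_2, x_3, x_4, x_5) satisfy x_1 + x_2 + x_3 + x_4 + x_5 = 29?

Stars and bars with 29 stars and 4 bars:
C(29+5-1, 5-1) = C(33,4).

Final answer: C(33,4) = 40920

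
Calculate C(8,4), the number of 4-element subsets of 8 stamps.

C(8,4) = 8!/(4! x 4!).

Final answer: \binom{8}{4} = 70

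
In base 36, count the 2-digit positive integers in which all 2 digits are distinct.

The leading digit has 35 choices (anything but zero); the next has 35 (anything but the first), then 34, and so on, one fewer each time.
Total: 35 x 35.

Final answer: 1225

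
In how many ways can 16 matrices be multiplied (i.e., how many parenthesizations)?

This is counted by the nth Catalan number C_n. Here n = 16 - 1 = 15.
Using C_0 = 1 and C_(k+1) = C_k x 2(2k+1)/(k+2), build up term by term: C_1=1, C_2=2, C_3=5, C_4=14, C_5=42, C_6=132, C_7=429, C_8=1430, C_9=4862, C_10=16796, C_11=58786, C_12=208012, C_13=742900, C_14=2674440, C_15=9694845.

Final answer: C_{15} = 9694845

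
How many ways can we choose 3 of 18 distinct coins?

C(18,3) = 18!/(3! x (18-3)!).

Final answer: C(18,3) = 816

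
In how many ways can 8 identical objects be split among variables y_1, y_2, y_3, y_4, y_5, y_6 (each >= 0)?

Stars and bars with 8 stars and 5 bars:
C(8+6-1, 6-1) = C(13,5).

Final answer: C(13,5) = 1287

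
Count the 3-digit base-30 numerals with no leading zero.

In base 30, the leading digit has 29 choices (1..29); each of the remaining 2 digits has 30 choices.
Total: 29 x 30^2.

Final answer: 26100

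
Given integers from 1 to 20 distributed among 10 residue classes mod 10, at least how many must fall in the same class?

By pigeonhole with 20 objects and 10 categories: ceiling(20/10).

Final answer: 2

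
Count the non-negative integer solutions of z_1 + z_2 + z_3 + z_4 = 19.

Stars and bars with 19 stars and 3 bars:
C(19+4-1, 4-1) = C(22,3).

Final answer: C(22,3) = 1540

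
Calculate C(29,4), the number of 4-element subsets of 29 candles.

C(29,4) = 29!/(4! x 25!).

Final answer: \binom{29}{4} = 23751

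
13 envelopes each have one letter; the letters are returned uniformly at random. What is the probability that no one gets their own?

Use the recurrence D(n) = (n-1)(D(n-1) + D(n-2)) with D(0)=1, D(1)=0.
Building up: D(2)=1, D(3)=2, D(4)=9, D(5)=44, D(6)=265, D(7)=1854, D(8)=14833, D(9)=133496, D(10)=1334961, D(11)=14684570, D(12)=176214841, D(13)=2290792932.
Total arrangements: 13! = 6227020800.
Probability = D(13)/13! = 63633137/172972800.

Final answer: D(13)/13! = 2290792932/6227020800 = 0.367879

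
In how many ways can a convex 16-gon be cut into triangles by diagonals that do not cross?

This is counted by the nth Catalan number C_n. Here n = 16 - 2 = 14.
C_n = (2n)!/(n!(n+1)!), so C_{14} = 28!/(14! x 15!) = C(28,14)/15 = 40116600/15.

Final answer: C_{14} = 2674440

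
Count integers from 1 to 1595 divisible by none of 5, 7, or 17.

|div by 5|=319, |div by 7|=227, |div by 17|=93.
|div by 5&7|=45, |div by 5&17|=18, |div by 7&17|=13, |div by all|=2.
By inclusion-exclusion, divisible by at least one: 319+227+93-45-18-13+2 = 565.
Not divisible by any: 1595 - 565.

Final answer: 1030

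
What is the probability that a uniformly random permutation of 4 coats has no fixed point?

Use the recurrence D(n) = (n-1)(D(n-1) + D(n-2)) with D(0)=1, D(1)=0.
Building up: D(2)=1, D(3)=2, D(4)=9.
Total arrangements: 4! = 24.
Probability = D(4)/4! = 3/8.

Final answer: D(4)/4! = 9/24 = 0.375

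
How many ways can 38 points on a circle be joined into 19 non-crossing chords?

The structures are counted by the Catalan number C_n. Here n = 38/2 = 19.
Using C_0 = 1 and C_(k+1) = C_k x 2(2k+1)/(k+2), build up term by term: C_1=1, C_2=2, C_3=5, C_4=14, C_5=42, C_6=132, C_7=429, C_8=1430, C_9=4862, C_10=16796, C_11=58786, C_12=208012, C_13=742900, C_14=2674440, C_15=9694845, C_16=35357670, C_17=129644790, C_18=477638700, C_19=1767263190.

Final answer: C_{19} = 1767263190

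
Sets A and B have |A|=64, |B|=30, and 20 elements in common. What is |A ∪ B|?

|A union B| = |A| + |B| - |A intersect B| = 64 + 30 - 20.

Final answer: 74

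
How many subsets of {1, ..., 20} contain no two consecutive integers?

Let a(n) count such subsets of {1, ..., n}. Either n is excluded (a(n-1) ways) or n is included, forcing n-1 out (a(n-2) ways), so a(n) = a(n-1) + a(n-2) with a(1)=2, a(2)=3.
Iterating the recurrence: a(1)=2, a(2)=3, a(3)=5, a(4)=8, a(5)=13, a(6)=21, a(7)=34, a(8)=55, a(9)=89, a(10)=144, a(11)=233, a(12)=377, a(13)=610, a(14)=987, a(15)=1597, a(16)=2584, a(17)=4181, a(18)=6765, a(19)=10946, a(20)=17711.

Final answer: 17711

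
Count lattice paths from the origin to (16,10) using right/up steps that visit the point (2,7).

Paths (0,0)->(2,7): C(9,7) = 36.
Paths (2,7)->(16,10): C(17,3) = 680.
By multiplication principle: 36 x 680.

Final answer: 24480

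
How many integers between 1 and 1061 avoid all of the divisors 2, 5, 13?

|div by 2|=530, |div by 5|=212, |div by 13|=81.
|div by 2&5|=106, |div by 2&13|=40, |div by 5&13|=16, |div by all|=8.
By inclusion-exclusion, divisible by at least one: 530+212+81-106-40-16+8 = 669.
Not divisible by any: 1061 - 669.

Final answer: 392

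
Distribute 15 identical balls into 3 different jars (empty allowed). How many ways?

Stars and bars: C(n+k-1, k-1) = C(17,2).

Final answer: C(17,2) = 136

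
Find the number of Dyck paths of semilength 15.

Total monotonic paths to (15,15): C(30,15) = 155117520.
By the reflection principle, paths that go above the diagonal number C(30,16) = 145422675.
Valid Dyck paths: 155117520 - 145422675.
(Check: C(30,15) - C(30,16) = C(30,15)/16, the Catalan number C_{15}.)

Final answer: C_{15} = 9694845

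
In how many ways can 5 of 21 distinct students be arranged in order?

P(21,5) = 21!/(21-5)! = 21!/16!.

Final answer: P(21,5) = 2441880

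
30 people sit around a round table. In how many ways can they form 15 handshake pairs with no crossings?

This is a standard Catalan-number count: the answer is C_n. Here n = 30/2 = 15.
Using C_0 = 1 and C_(k+1) = C_k x 2(2k+1)/(k+2), build up term by term: C_1=1, C_2=2, C_3=5, C_4=14, C_5=42, C_6=132, C_7=429, C_8=1430, C_9=4862, C_10=16796, C_11=58786, C_12=208012, C_13=742900, C_14=2674440, C_15=9694845.

Final answer: C_{15} = 9694845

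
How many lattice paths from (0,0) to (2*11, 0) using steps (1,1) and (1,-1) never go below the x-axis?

Total monotonic paths to (11,11): C(22,11) = 705432.
Paths that cross above y=x (reflection bijection): C(22,12) = 646646.
Valid Dyck paths: 705432 - 646646.
(These counts are the Catalan numbers.)

Final answer: C_{11} = 58786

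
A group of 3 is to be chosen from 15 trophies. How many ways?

C(15,3) = 15!/(3! x 12!).

Final answer: \binom{15}{3} = 455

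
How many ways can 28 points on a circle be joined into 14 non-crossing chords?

This is counted by the nth Catalan number C_n. Here n = 28/2 = 14.
C_n = C(2n,n) - C(2n,n+1), so C_{14} = C(28,14) - C(28,15) = 40116600 - 37442160.

Final answer: C_{14} = 2674440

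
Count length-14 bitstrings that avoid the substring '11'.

Classify by the final bit: ...0 gives a(n-1) strings, ...01 gives a(n-2) strings. Thus a(n) = a(n-1) + a(n-2) with a(1)=2, a(2)=3.
Building up term by term: a(1)=2, a(2)=3, a(3)=5, a(4)=8, a(5)=13, a(6)=21, a(7)=34, a(8)=55, a(9)=89, a(10)=144, a(11)=233, a(12)=377, a(13)=610, a(14)=987.

Final answer: 987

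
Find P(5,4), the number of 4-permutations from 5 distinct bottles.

P(5,4) = 5!/(5-4)! = 5!/1!.

Final answer: P(5,4) = 120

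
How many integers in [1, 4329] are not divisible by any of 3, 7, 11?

|div by 3|=1443, |div by 7|=618, |div by 11|=393.
|div by 3&7|=206, |div by 3&11|=131, |div by 7&11|=56, |div by all|=18.
By inclusion-exclusion, divisible by at least one: 1443+618+393-206-131-56+18 = 2079.
Not divisible by any: 4329 - 2079.

Final answer: 2250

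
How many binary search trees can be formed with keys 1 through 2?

This is counted by the nth Catalan number C_n. Here n = 2.
C_n = C(2n,n)/(n+1), so C_{2} = C(4,2)/3 = 6/3.

Final answer: C_{2} = 2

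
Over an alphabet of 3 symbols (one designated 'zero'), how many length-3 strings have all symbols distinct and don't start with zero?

The leading digit has 2 choices (anything but zero); the next has 2 (anything but the first), then 1, and so on, one fewer each time.
Total: 2 x 2 x 1.

Final answer: 4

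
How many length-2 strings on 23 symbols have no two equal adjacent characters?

Let g(n) count such strings. g(1) = 23, and each valid string of length n-1 extends in 22 ways (any symbol but the last), so g(n) = 22 g(n-1).
Total: g(2) = 23 x 22^1.

Final answer: 23 x 22^{1} = 506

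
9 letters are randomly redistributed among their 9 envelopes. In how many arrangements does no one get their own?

Derangements satisfy D(n) = (n-1)(D(n-1) + D(n-2)), starting from D(0)=1, D(1)=0.
D(2) = 1 x (0 + 1) = 1
D(3) = 2 x (1 + 0) = 2
D(4) = 3 x (2 + 1) = 9
D(5) = 4 x (9 + 2) = 44
D(6) = 5 x (44 + 9) = 265
D(7) = 6 x (265 + 44) = 1854
D(8) = 7 x (1854 + 265) = 14833
D(9) = 8 x (D(8) + D(7)) = 8 x (14833 + 1854)

Final answer: D(9) = 133496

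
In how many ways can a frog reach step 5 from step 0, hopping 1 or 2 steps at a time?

Condition on the final move: it is a 1-step (f(n-1) ways to get there) or a 2-step (f(n-2) ways), so f(n) = f(n-1) + f(n-2), with f(1)=1, f(2)=2.
Building up term by term: f(1)=1, f(2)=2, f(3)=3, f(4)=5, f(5)=8.

Final answer: 8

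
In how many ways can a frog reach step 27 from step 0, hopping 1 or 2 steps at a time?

Let f(n) be the number of climbs. Removing the last move (1 or 2 steps) gives f(n) = f(n-1) + f(n-2); base cases f(1)=1, f(2)=2.
Computing successive values: f(1)=1, f(2)=2, f(3)=3, f(4)=5, f(5)=8, f(6)=13, f(7)=21, f(8)=34, f(9)=55, f(10)=89, f(11)=144, f(12)=233, f(13)=377, f(14)=610, f(15)=987, f(16)=1597, f(17)=2584, f(18)=4181, f(19)=6765, f(20)=10946, f(21)=17711, f(22)=28657, f(23)=46368, f(24)=75025, f(25)=121393, f(26)=196418, f(27)=317811.

Final answer: 317811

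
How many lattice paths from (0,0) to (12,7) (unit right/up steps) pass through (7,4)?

Paths (0,0)->(7,4): C(11,4) = 330.
Paths (7,4)->(12,7): C(8,3) = 56.
By multiplication principle: 330 x 56.

Final answer: 18480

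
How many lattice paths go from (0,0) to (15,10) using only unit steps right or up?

Each path has 15 right steps and 10 up steps in some order (25 steps total).
Choose which 10 of the 25 steps are up: C(25,10).

Final answer: C(25,10) = 3268760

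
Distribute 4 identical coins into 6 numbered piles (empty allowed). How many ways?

Stars and bars: C(n+k-1, k-1) = C(9,5).

Final answer: C(9,5) = 126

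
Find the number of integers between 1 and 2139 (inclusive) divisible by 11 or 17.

Multiples of 11: 194. Multiples of 17: 125. Of both (lcm=187): 11.
By inclusion-exclusion: 194 + 125 - 11.

Final answer: 308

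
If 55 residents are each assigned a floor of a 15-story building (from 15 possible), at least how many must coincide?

There are 15 possible values for floor of a 15-story building. With 55 residents and 15 categories, by pigeonhole: ceiling(55/15).

Final answer: 4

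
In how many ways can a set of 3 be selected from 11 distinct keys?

C(11,3) = 11!/(3! x (11-3)!).

Final answer: C(11,3) = 165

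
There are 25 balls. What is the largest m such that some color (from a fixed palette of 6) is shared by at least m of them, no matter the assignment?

There are 6 possible values for color (from a fixed palette of 6). With 25 balls and 6 categories, by pigeonhole: ceiling(25/6).

Final answer: 5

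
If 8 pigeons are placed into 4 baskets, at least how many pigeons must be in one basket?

By the pigeonhole principle: ceiling(8/4).

Final answer: 2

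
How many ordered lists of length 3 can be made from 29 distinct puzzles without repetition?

P(29,3) = 29!/(29-3)! = 29!/26!.

Final answer: P(29,3) = 21924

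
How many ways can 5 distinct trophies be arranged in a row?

The number of ways to arrange 5 distinct objects is 5!.

Final answer: 5! = 120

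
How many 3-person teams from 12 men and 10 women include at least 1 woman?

Sum over valid woman counts:
C(10,1)C(12,2) = 660
C(10,2)C(12,1) = 540
C(10,3)C(12,0) = 120
Total: 660 + 540 + 120.

Final answer: 1320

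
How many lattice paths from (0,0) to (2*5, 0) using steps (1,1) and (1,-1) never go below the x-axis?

Total monotonic paths to (5,5): C(10,5) = 252.
Reflecting each bad path at its first crossing gives a bijection with paths to (4,6): C(10,6) = 210.
Valid Dyck paths: 252 - 210.
(Equivalently, C_{5} = C(10,5)/6 = 252/6.)

Final answer: C_{5} = 42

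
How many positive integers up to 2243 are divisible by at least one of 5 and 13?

Multiples of 5: 448. Multiples of 13: 172. Of both (lcm=65): 34.
By inclusion-exclusion: 448 + 172 - 34.

Final answer: 586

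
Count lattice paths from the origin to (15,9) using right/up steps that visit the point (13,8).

Paths (0,0)->(13,8): C(21,8) = 203490.
Paths (13,8)->(15,9): C(3,1) = 3.
By multiplication principle: 203490 x 3.

Final answer: 610470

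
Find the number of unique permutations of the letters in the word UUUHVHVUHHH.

Letters (H:5, U:4, V:2). Total letters: 11.
Permutations = 11!/(5! x 4! x 2!).

Final answer: 6930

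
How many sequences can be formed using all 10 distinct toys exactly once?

The number of ways to arrange 10 distinct objects is 10!.

Final answer: 10! = 3628800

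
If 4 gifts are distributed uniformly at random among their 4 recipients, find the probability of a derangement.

Derangements satisfy D(n) = (n-1)(D(n-1) + D(n-2)), starting from D(0)=1, D(1)=0.
Building up: D(2)=1, D(3)=2, D(4)=9.
Total arrangements: 4! = 24.
Probability = D(4)/4! = 3/8.

Final answer: D(4)/4! = 9/24 = 0.375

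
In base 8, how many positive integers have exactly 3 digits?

Leading digit: 7 options (nonzero). Other 2 digit(s): 8 options each.
Total: 7 x 8^2.

Final answer: 448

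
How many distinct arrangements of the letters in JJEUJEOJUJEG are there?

Letters (E:3, G:1, J:5, O:1, U:2). Total letters: 12.
Permutations = 12!/(5! x 3! x 2!).

Final answer: 332640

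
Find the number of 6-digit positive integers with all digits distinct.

First digit: 9 (not 0). Second: 9 (not first). Third: 8, etc.
Total: 9 x 9 x 8 x 7 x 6 x 5.

Final answer: 136080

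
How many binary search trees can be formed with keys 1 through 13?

The structures are counted by the Catalan number C_n. Here n = 13.
C_n = (2n)!/(n!(n+1)!), so C_{13} = 26!/(13! x 14!) = C(26,13)/14 = 10400600/14.

Final answer: C_{13} = 742900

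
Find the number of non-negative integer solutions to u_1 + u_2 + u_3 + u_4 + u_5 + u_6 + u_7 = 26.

Stars and bars with 26 stars and 6 bars:
C(26+7-1, 7-1) = C(32,6).

Final answer: C(32,6) = 906192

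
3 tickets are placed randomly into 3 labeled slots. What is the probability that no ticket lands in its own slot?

Derangements satisfy D(n) = (n-1)(D(n-1) + D(n-2)), starting from D(0)=1, D(1)=0.
Building up: D(2)=1, D(3)=2.
Total arrangements: 3! = 6.
Probability = D(3)/3! = 1/3.

Final answer: D(3)/3! = 2/6 = 0.333333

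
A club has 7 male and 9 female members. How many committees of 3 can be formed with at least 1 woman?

Sum over valid woman counts:
C(9,1)C(7,2) = 189
C(9,2)C(7,1) = 252
C(9,3)C(7,0) = 84
Total: 189 + 252 + 84.

Final answer: 525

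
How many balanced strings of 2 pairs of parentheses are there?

The structures are counted by the Catalan number C_n. Here n = 2 (pairs).
C_n = C(2n,n)/(n+1), so C_{2} = C(4,2)/3 = 6/3.

Final answer: C_{2} = 2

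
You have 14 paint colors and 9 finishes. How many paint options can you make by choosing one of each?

By the multiplication principle: 14 x 9.

Final answer: 126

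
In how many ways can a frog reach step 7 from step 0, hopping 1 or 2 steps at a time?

Let f(n) count the ways. The last step is size 1 or 2, so f(n) = f(n-1) + f(n-2) with f(1)=1, f(2)=2.
Iterating the recurrence: f(1)=1, f(2)=2, f(3)=3, f(4)=5, f(5)=8, f(6)=13, f(7)=21.

Final answer: 21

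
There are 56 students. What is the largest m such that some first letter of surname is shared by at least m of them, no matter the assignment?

There are 26 possible values for first letter of surname. With 56 students and 26 categories, by pigeonhole: ceiling(56/26).

Final answer: 3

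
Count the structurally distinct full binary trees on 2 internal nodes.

This is counted by the nth Catalan number C_n. Here n = 2.
Using C_0 = 1 and C_(k+1) = C_k x 2(2k+1)/(k+2), build up term by term: C_1=1, C_2=2.

Final answer: C_{2} = 2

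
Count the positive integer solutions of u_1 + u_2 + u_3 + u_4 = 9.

Substitute u'_i = u_i - 1 (so u'_i >= 0). Then sum u'_i = 9 - 4 = 5.
Stars and bars: C(5+4-1, 4-1) = C(8,3).

Final answer: C(8,3) = 56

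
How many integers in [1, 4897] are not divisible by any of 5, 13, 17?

|div by 5|=979, |div by 13|=376, |div by 17|=288.
|div by 5&13|=75, |div by 5&17|=57, |div by 13&17|=22, |div by all|=4.
By inclusion-exclusion, divisible by at least one: 979+376+288-75-57-22+4 = 1493.
Not divisible by any: 4897 - 1493.

Final answer: 3404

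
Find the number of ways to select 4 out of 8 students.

C(8,4) = 8!/(4! x (8-4)!).

Final answer: C(8,4) = 70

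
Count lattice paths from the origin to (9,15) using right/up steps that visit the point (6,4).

Paths (0,0)->(6,4): C(10,4) = 210.
Paths (6,4)->(9,15): C(14,11) = 364.
By multiplication principle: 210 x 364.

Final answer: 76440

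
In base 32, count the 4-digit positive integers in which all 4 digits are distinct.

First digit: 31 (nonzero). Second: 31 (not first). Third: 30, etc.
Total: 31 x 31 x 30 x 29.

Final answer: 836070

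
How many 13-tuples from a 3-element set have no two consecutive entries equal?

First character: 3 choices. Each subsequent: 2 choices (must differ from the previous one).
Total: 3 x 2^12.

Final answer: 3 x 2^{12} = 12288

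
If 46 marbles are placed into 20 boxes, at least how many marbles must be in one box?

By the pigeonhole principle: ceiling(46/20).

Final answer: 3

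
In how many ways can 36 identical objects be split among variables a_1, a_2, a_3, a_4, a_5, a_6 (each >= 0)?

Stars and bars with 36 stars and 5 bars:
C(36+6-1, 6-1) = C(41,5).

Final answer: C(41,5) = 749398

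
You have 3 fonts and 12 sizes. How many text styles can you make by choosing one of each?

By the multiplication principle: 3 x 12.

Final answer: 36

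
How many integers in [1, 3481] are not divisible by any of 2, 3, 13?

|div by 2|=1740, |div by 3|=1160, |div by 13|=267.
|div by 2&3|=580, |div by 2&13|=133, |div by 3&13|=89, |div by all|=44.
By inclusion-exclusion, divisible by at least one: 1740+1160+267-580-133-89+44 = 2409.
Not divisible by any: 3481 - 2409.

Final answer: 1072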